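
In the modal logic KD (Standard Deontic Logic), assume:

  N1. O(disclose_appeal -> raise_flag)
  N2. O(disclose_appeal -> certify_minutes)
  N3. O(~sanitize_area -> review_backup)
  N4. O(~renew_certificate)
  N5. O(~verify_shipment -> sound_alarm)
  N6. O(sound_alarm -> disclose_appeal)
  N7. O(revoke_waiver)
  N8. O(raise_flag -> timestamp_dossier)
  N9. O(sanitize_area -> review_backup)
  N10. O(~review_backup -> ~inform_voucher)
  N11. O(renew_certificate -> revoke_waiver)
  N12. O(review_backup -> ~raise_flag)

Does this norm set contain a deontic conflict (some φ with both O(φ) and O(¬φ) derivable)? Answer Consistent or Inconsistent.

Premise 11 is O(renew_certificate -> revoke_waiver); even if O(revoke_waiver) held, inferring O(renew_certificate) would be affirming the consequent — invalid.
So O(renew_certificate) is not derivable, and the apparent clash with O(~renew_certificate) does not arise.
A world satisfying every obligation exists (e.g. certify_minutes=false, disclose_appeal=false, inform_voucher=false, raise_flag=false, renew_certificate=false, review_backup=true, revoke_waiver=true, sanitize_area=false, sound_alarm=false, timestamp_dossier=false, verify_shipment=true); no atom is both obligatory and forbidden, so the set is consistent.

Consistent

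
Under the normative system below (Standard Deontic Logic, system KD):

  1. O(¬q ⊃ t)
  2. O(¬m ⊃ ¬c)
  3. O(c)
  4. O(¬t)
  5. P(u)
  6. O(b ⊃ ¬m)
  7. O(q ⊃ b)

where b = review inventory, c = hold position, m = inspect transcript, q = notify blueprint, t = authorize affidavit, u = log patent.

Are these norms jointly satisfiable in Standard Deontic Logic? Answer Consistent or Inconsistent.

Premise 3 gives O(c).
Premise 2 is O(¬m ⊃ ¬c); contrapositively O(c ⊃ m). Since O(c) holds, K gives O(m).
The contrapositive of premise 6 (O(b ⊃ ¬m)) is O(m ⊃ ¬b), and O(m) is already established, so O(¬b).
Premise 7, O(q ⊃ b), contraposes to O(¬b ⊃ ¬q); with O(¬b) we get O(¬q).
From O(¬q) and premise 1, O(¬q ⊃ t), we obtain O(t).
Yet premise 4 states O(¬t).
We now have both O(t) and O(¬t) — t is simultaneously obligatory and forbidden, violating the D-axiom.

Inconsistent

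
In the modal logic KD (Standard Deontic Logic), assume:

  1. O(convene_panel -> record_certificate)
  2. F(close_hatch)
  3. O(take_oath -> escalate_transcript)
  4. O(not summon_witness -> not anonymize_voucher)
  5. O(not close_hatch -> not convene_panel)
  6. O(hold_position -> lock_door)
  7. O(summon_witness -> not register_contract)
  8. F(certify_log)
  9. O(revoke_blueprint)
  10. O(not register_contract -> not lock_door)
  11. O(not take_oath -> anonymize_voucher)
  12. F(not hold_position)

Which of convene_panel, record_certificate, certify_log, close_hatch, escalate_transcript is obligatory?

Premise 12 is F(not hold_position), i.e. O(hold_position).
With premise 6, O(hold_position -> lock_door), the K-axiom yields O(lock_door).
Premise 10, O(not register_contract -> not lock_door), contraposes to O(lock_door -> register_contract); with O(lock_door) we get O(register_contract).
Premise 7 is O(summon_witness -> not register_contract); contrapositively O(register_contract -> not summon_witness). Since O(register_contract) holds, K gives O(not summon_witness).
From O(not summon_witness) and premise 4, O(not summon_witness -> not anonymize_voucher), we obtain O(not anonymize_voucher).
Premise 11, O(not take_oath -> anonymize_voucher), contraposes to O(not anonymize_voucher -> take_oath); with O(not anonymize_voucher) we get O(take_oath).
Premise 3 is O(take_oath -> escalate_transcript); since O(take_oath), deontic closure gives O(escalate_transcript).
So O(escalate_transcript) holds — escalate_transcript is obligatory. None of the other listed options is made obligatory by any chain of premises.

escalate_transcript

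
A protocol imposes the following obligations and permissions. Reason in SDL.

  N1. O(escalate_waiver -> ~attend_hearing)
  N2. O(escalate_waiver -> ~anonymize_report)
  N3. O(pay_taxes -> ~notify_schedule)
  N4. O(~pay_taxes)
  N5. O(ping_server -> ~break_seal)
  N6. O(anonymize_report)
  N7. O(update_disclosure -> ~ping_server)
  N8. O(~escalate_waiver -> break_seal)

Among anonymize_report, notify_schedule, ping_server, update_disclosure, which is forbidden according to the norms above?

Premise 6 gives O(anonymize_report).
Premise 2 is O(escalate_waiver -> ~anonymize_report); contrapositively O(anonymize_report -> ~escalate_waiver). Since O(anonymize_report) holds, K gives O(~escalate_waiver).
With premise 8, O(~escalate_waiver -> break_seal), the K-axiom yields O(break_seal).
The contrapositive of premise 5 (O(ping_server -> ~break_seal)) is O(break_seal -> ~ping_server), and O(break_seal) is already established, so O(~ping_server).
So O(~ping_server) holds, i.e. ping_server is forbidden. None of the other listed options is forbidden under the premises.

ping_server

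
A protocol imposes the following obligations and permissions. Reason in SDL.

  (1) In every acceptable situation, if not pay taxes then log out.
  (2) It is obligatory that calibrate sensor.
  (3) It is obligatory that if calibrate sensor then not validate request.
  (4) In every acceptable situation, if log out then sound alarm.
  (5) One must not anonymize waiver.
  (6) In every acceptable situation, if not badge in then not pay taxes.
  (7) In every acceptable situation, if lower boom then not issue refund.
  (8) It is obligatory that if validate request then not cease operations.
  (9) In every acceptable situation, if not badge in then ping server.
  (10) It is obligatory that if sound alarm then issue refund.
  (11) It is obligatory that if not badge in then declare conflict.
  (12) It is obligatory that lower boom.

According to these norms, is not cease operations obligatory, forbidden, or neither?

Neither

Premise 8 is O(validate_request → ¬cease_operations), but O(validate_request) is not derivable from the premises, so it does not yield O(¬cease_operations).
No premise or chain of K-axiom applications forces O(¬cease_operations), and none forces O(cease_operations). So ¬cease_operations is neither obligatory nor forbidden under these norms.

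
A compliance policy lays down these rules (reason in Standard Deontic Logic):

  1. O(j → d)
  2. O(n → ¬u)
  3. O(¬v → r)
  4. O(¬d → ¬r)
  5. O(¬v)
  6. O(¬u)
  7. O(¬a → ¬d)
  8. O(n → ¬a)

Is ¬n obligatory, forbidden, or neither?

Obligatory

Premise 5 states O(¬v) outright.
Applying K to premise 3 (O(¬v → r)) and O(¬v) yields O(r).
Premise 4, O(¬d → ¬r), contraposes to O(r → d); with O(r) we get O(d).
Premise 7, O(¬a → ¬d), contraposes to O(d → a); with O(d) we get O(a).
The contrapositive of premise 8 (O(n → ¬a)) is O(a → ¬n), and O(a) is already established, so O(¬n).
Premises 1, 2, 6 do not contribute to this derivation.
Hence ¬n is obligatory.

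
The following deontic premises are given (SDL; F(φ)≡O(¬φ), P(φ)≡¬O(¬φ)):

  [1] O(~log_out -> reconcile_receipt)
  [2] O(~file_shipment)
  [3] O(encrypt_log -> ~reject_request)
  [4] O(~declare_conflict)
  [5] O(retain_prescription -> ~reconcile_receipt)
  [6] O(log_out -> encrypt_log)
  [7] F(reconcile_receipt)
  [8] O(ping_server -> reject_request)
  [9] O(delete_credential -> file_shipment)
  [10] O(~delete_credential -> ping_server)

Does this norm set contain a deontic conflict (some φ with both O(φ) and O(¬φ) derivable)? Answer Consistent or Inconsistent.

F(reconcile_receipt) at premise 7 means O(~reconcile_receipt).
The contrapositive of premise 1 (O(~log_out -> reconcile_receipt)) is O(~reconcile_receipt -> log_out), and O(~reconcile_receipt) is already established, so O(log_out).
From O(log_out) and premise 6, O(log_out -> encrypt_log), we obtain O(encrypt_log).
Applying K to premise 3 (O(encrypt_log -> ~reject_request)) and O(encrypt_log) yields O(~reject_request).
Premise 8, O(ping_server -> reject_request), contraposes to O(~reject_request -> ~ping_server); with O(~reject_request) we get O(~ping_server).
Premise 10 is O(~delete_credential -> ping_server); contrapositively O(~ping_server -> delete_credential). Since O(~ping_server) holds, K gives O(delete_credential).
With premise 9, O(delete_credential -> file_shipment), the K-axiom yields O(file_shipment).
Yet premise 2 states O(~file_shipment).
We now have both O(file_shipment) and O(~file_shipment) — file_shipment is simultaneously obligatory and forbidden, violating the D-axiom.

Inconsistent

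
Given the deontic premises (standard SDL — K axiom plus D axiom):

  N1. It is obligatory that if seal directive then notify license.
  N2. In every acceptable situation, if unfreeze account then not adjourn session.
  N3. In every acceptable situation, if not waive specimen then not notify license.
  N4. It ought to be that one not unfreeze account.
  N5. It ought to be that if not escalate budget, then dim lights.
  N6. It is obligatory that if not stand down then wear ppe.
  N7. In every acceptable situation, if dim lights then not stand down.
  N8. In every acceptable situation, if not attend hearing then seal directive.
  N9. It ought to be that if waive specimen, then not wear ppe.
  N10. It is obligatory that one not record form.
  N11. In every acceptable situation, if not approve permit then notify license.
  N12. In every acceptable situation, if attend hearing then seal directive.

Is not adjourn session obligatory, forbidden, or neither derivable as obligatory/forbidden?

Neither

Premise 2 is O(unfreeze_account → ¬adjourn_session), but O(unfreeze_account) is not derivable from the premises, so it does not yield O(¬adjourn_session).
No premise or chain of K-axiom applications forces O(¬adjourn_session), and none forces O(adjourn_session). So ¬adjourn_session is neither obligatory nor forbidden under these norms.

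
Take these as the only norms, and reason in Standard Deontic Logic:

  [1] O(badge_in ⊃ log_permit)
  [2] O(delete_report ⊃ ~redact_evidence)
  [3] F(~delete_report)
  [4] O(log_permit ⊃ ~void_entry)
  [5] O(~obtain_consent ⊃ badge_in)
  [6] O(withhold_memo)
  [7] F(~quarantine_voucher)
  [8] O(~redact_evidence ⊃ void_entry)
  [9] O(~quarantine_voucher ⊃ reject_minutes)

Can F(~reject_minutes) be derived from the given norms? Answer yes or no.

Premise 9 is O(~quarantine_voucher ⊃ reject_minutes), but O(~quarantine_voucher) is not derivable from the premises, so it does not yield O(reject_minutes).
No other premise forces O(reject_minutes). An ideal world satisfying every premise can still have ~reject_minutes true, so F(~reject_minutes) is not derivable.

No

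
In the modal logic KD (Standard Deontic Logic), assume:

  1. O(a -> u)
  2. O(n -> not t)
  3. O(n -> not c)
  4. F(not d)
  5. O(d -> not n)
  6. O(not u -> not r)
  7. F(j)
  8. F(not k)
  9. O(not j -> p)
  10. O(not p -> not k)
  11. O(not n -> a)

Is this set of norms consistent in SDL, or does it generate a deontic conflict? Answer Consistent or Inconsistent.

Premise 10 is O(not p -> not k), but O(not p) is not derivable from the premises, so it does not yield O(not k).
So O(not k) is not derivable, and the apparent clash with O(k) does not arise.
A world satisfying every obligation exists (e.g. a=true, c=false, d=true, j=false, k=true, n=false, p=true, r=false, t=false, u=true); no atom is both obligatory and forbidden, so the set is consistent.

Consistent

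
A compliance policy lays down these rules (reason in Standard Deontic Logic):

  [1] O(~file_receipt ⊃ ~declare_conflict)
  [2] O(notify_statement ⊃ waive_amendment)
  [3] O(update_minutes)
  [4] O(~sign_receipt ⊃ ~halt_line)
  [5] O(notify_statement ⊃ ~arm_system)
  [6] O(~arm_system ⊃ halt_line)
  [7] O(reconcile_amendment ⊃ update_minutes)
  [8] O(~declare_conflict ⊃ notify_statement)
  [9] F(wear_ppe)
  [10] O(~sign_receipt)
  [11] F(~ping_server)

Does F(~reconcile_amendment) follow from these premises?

No

Premise 7 is O(reconcile_amendment ⊃ update_minutes); even if O(update_minutes) held, inferring O(reconcile_amendment) would be affirming the consequent — invalid.
No other premise forces O(reconcile_amendment). An ideal world satisfying every premise can still have ~reconcile_amendment true, so F(~reconcile_amendment) is not derivable.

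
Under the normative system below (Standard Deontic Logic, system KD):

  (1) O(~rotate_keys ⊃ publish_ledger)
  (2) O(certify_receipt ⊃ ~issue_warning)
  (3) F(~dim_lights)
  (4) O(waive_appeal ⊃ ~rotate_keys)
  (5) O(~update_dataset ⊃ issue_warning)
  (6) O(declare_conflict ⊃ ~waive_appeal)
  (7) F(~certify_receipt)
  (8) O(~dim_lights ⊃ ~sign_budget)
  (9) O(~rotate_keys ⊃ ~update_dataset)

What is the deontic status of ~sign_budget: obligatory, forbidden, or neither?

Neither

Premise 8 is O(~dim_lights ⊃ ~sign_budget), but O(~dim_lights) is not derivable from the premises, so it does not yield O(~sign_budget).
No premise or chain of K-axiom applications forces O(~sign_budget), and none forces O(sign_budget). So ~sign_budget is neither obligatory nor forbidden under these norms.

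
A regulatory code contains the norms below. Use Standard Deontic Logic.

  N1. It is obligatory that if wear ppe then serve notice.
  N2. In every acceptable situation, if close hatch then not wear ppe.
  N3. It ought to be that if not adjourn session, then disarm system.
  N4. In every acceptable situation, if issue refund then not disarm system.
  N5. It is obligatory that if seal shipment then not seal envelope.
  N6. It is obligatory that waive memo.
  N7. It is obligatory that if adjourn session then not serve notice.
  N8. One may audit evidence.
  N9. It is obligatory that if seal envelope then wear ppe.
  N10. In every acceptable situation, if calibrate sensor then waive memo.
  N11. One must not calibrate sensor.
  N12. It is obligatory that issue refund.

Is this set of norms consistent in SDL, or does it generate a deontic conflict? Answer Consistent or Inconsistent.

Premise 10 is O(calibrate_sensor → waive_memo); even if O(waive_memo) held, inferring O(calibrate_sensor) would be affirming the consequent — invalid.
So O(calibrate_sensor) is not derivable, and the apparent clash with O(¬calibrate_sensor) does not arise.
A world satisfying every obligation exists (e.g. adjourn_session=true, audit_evidence=false, calibrate_sensor=false, close_hatch=false, disarm_system=false, issue_refund=true, seal_envelope=false, seal_shipment=false, serve_notice=false, waive_memo=true, wear_ppe=false); no atom is both obligatory and forbidden, so the set is consistent.

Consistent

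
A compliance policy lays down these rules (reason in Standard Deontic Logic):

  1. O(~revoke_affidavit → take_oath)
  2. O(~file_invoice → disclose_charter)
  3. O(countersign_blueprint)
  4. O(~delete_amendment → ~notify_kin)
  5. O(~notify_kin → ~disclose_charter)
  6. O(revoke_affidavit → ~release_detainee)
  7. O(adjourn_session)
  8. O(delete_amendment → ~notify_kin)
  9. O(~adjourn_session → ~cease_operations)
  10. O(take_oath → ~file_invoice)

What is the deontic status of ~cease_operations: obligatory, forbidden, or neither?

Premise 9 is O(~adjourn_session → ~cease_operations), but O(~adjourn_session) is not derivable from the premises, so it does not yield O(~cease_operations).
No premise or chain of K-axiom applications forces O(~cease_operations), and none forces O(cease_operations). So ~cease_operations is neither obligatory nor forbidden under these norms.

Neither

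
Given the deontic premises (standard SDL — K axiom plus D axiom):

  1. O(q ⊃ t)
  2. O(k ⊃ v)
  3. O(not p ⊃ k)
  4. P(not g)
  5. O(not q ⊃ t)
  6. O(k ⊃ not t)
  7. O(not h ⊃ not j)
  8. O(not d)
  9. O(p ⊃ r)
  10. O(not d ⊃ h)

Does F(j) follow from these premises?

Premise 7 is O(not h ⊃ not j), but O(not h) is not derivable from the premises, so it does not yield O(not j).
No other premise forces O(not j). An ideal world satisfying every premise can still have j true, so F(j) is not derivable.

No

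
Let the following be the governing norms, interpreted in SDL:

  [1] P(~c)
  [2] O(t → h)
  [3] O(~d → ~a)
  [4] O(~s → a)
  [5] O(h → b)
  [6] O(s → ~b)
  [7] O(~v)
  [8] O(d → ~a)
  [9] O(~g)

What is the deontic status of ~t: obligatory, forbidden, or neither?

Premises 3 and 8 cover both cases: O(~d → ~a) and O(d → ~a). Since ~d ∨ d is a tautology, O(~a) follows.
Premise 4, O(~s → a), contraposes to O(~a → s); with O(~a) we get O(s).
Applying K to premise 6 (O(s → ~b)) and O(s) yields O(~b).
Premise 5, O(h → b), contraposes to O(~b → ~h); with O(~b) we get O(~h).
Premise 2 is O(t → h); contrapositively O(~h → ~t). Since O(~h) holds, K gives O(~t).
Premises 1, 7, 9 do not contribute to this derivation.
Hence ~t is obligatory.

Obligatory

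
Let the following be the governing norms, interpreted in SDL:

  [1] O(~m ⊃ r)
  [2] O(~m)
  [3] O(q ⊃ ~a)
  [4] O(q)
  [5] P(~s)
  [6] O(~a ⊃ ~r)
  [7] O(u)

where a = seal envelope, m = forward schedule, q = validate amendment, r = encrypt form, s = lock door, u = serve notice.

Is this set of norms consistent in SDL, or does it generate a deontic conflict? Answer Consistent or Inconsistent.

Inconsistent

Premise 4 gives O(q).
Applying K to premise 3 (O(q ⊃ ~a)) and O(q) yields O(~a).
Applying K to premise 6 (O(~a ⊃ ~r)) and O(~a) yields O(~r).
Premise 1, O(~m ⊃ r), contraposes to O(~r ⊃ m); with O(~r) we get O(m).
However, premise 2 gives O(~m).
We now have both O(m) and O(~m) — m is simultaneously obligatory and forbidden, violating the D-axiom.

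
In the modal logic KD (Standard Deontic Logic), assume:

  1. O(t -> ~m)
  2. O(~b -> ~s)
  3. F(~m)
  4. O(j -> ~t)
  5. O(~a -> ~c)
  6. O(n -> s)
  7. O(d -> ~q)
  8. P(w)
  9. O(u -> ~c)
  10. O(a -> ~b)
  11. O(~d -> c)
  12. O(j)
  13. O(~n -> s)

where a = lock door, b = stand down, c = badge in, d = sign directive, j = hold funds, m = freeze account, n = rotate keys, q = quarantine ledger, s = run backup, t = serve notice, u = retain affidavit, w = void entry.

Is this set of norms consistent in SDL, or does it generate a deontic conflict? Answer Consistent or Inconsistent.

Premise 1 is O(t -> ~m), but O(t) is not derivable from the premises, so it does not yield O(~m).
So O(~m) is not derivable, and the apparent clash with O(m) does not arise.
A world satisfying every obligation exists (e.g. a=false, b=true, c=false, d=true, j=true, m=true, n=false, q=false, s=true, t=false, u=false, w=false); no atom is both obligatory and forbidden, so the set is consistent.

Consistent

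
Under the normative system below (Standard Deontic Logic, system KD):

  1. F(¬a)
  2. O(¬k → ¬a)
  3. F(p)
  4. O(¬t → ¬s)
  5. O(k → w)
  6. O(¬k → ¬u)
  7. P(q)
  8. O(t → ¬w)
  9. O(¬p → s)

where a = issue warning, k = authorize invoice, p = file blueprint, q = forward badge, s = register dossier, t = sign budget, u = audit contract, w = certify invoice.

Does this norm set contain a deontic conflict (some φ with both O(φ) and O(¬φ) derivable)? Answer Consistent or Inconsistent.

F(¬a) at premise 1 means O(a).
The contrapositive of premise 2 (O(¬k → ¬a)) is O(a → k), and O(a) is already established, so O(k).
From O(k) and premise 5, O(k → w), we obtain O(w).
Premise 8 is O(t → ¬w); contrapositively O(w → ¬t). Since O(w) holds, K gives O(¬t).
Applying K to premise 4 (O(¬t → ¬s)) and O(¬t) yields O(¬s).
Premise 9, O(¬p → s), contraposes to O(¬s → p); with O(¬s) we get O(p).
However, F(p) at premise 3 amounts to O(¬p).
We now have both O(p) and O(¬p) — p is simultaneously obligatory and forbidden, violating the D-axiom.

Inconsistent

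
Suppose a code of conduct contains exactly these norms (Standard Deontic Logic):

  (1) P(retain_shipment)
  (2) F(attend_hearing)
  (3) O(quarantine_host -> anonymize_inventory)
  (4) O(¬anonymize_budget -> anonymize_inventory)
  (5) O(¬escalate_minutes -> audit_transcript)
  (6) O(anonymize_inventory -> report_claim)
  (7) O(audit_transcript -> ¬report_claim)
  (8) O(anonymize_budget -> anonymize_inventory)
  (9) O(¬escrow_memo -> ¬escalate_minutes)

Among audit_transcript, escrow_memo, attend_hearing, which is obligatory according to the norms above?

By case analysis on ¬anonymize_budget: premise 4 gives O(¬anonymize_budget -> anonymize_inventory) and premise 8 gives O(anonymize_budget -> anonymize_inventory), so O(anonymize_inventory) either way.
From O(anonymize_inventory) and premise 6, O(anonymize_inventory -> report_claim), we obtain O(report_claim).
Premise 7, O(audit_transcript -> ¬report_claim), contraposes to O(report_claim -> ¬audit_transcript); with O(report_claim) we get O(¬audit_transcript).
Premise 5, O(¬escalate_minutes -> audit_transcript), contraposes to O(¬audit_transcript -> escalate_minutes); with O(¬audit_transcript) we get O(escalate_minutes).
The contrapositive of premise 9 (O(¬escrow_memo -> ¬escalate_minutes)) is O(escalate_minutes -> escrow_memo), and O(escalate_minutes) is already established, so O(escrow_memo).
So O(escrow_memo) holds — escrow_memo is obligatory. None of the other listed options is made obligatory by any chain of premises.

escrow_memo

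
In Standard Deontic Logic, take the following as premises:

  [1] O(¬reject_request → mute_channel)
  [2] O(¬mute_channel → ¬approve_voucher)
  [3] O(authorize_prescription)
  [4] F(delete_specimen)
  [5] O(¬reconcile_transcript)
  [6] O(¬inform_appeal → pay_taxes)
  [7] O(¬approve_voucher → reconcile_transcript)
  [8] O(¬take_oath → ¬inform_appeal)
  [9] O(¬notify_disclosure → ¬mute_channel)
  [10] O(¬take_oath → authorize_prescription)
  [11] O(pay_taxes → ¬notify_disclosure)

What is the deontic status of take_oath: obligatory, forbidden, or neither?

From premise 5 we have O(¬reconcile_transcript).
Premise 7 is O(¬approve_voucher → reconcile_transcript); contrapositively O(¬reconcile_transcript → approve_voucher). Since O(¬reconcile_transcript) holds, K gives O(approve_voucher).
Premise 2 is O(¬mute_channel → ¬approve_voucher); contrapositively O(approve_voucher → mute_channel). Since O(approve_voucher) holds, K gives O(mute_channel).
Premise 9 is O(¬notify_disclosure → ¬mute_channel); contrapositively O(mute_channel → notify_disclosure). Since O(mute_channel) holds, K gives O(notify_disclosure).
The contrapositive of premise 11 (O(pay_taxes → ¬notify_disclosure)) is O(notify_disclosure → ¬pay_taxes), and O(notify_disclosure) is already established, so O(¬pay_taxes).
The contrapositive of premise 6 (O(¬inform_appeal → pay_taxes)) is O(¬pay_taxes → inform_appeal), and O(¬pay_taxes) is already established, so O(inform_appeal).
Premise 8 is O(¬take_oath → ¬inform_appeal); contrapositively O(inform_appeal → take_oath). Since O(inform_appeal) holds, K gives O(take_oath).
Premises 1, 3, 4, 10 do not contribute to this derivation.
Hence take_oath is obligatory.

Obligatory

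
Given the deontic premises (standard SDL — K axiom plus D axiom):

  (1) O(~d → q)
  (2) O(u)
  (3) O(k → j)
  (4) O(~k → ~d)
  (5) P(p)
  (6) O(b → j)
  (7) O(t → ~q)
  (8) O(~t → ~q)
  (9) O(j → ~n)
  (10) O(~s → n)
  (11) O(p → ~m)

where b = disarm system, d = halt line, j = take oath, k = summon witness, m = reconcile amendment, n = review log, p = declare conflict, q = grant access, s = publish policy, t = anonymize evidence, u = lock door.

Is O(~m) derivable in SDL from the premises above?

No

Premise 11 is O(p → ~m), but O(p) is not derivable from the premises (the permission P(p) asserts only ~O(~p), not O(p)), so it does not yield O(~m).
No other premise forces O(~m). An ideal world satisfying every premise can still have ~m false, so O(~m) is not derivable.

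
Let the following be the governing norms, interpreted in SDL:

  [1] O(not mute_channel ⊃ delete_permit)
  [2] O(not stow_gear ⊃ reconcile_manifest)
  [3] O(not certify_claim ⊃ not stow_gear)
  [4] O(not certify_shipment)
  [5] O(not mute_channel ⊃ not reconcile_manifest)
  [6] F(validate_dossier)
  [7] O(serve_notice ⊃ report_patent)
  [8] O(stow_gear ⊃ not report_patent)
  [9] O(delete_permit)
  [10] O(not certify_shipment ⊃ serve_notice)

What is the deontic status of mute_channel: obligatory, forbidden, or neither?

Obligatory

Premise 4 gives O(not certify_shipment).
Applying K to premise 10 (O(not certify_shipment ⊃ serve_notice)) and O(not certify_shipment) yields O(serve_notice).
Applying K to premise 7 (O(serve_notice ⊃ report_patent)) and O(serve_notice) yields O(report_patent).
Premise 8, O(stow_gear ⊃ not report_patent), contraposes to O(report_patent ⊃ not stow_gear); with O(report_patent) we get O(not stow_gear).
Premise 2 is O(not stow_gear ⊃ reconcile_manifest); since O(not stow_gear), deontic closure gives O(reconcile_manifest).
Premise 5, O(not mute_channel ⊃ not reconcile_manifest), contraposes to O(reconcile_manifest ⊃ mute_channel); with O(reconcile_manifest) we get O(mute_channel).
Premises 1, 3, 6, 9 do not contribute to this derivation.
Hence mute_channel is obligatory.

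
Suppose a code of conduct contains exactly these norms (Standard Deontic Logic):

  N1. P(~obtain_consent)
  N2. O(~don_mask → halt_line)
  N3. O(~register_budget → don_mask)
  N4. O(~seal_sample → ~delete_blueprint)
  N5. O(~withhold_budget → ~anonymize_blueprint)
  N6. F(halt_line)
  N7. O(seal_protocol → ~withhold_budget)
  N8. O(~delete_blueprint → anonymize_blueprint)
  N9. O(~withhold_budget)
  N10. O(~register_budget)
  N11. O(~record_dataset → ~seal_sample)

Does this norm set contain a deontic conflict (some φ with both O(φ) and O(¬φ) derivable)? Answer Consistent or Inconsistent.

Consistent

Premise 2 is O(~don_mask → halt_line), but O(~don_mask) is not derivable from the premises, so it does not yield O(halt_line).
So O(halt_line) is not derivable, and the apparent clash with O(~halt_line) does not arise.
A world satisfying every obligation exists (e.g. anonymize_blueprint=false, delete_blueprint=true, don_mask=true, halt_line=false, obtain_consent=false, record_dataset=true, register_budget=false, seal_protocol=false, seal_sample=true, withhold_budget=false); no atom is both obligatory and forbidden, so the set is consistent.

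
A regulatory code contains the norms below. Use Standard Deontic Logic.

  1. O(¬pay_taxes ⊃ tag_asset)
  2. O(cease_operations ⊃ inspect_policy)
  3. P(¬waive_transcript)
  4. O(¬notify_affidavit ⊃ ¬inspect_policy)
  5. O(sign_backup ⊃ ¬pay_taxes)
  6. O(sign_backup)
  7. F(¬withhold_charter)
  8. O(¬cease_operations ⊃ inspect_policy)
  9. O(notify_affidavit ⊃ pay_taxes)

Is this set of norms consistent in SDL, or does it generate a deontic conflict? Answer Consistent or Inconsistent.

Inconsistent

Premises 2 and 8 are O(cease_operations ⊃ inspect_policy) and O(¬cease_operations ⊃ inspect_policy); every ideal world satisfies cease_operations or ¬cease_operations, so in either case inspect_policy holds — hence O(inspect_policy).
Premise 4, O(¬notify_affidavit ⊃ ¬inspect_policy), contraposes to O(inspect_policy ⊃ notify_affidavit); with O(inspect_policy) we get O(notify_affidavit).
With premise 9, O(notify_affidavit ⊃ pay_taxes), the K-axiom yields O(pay_taxes).
The contrapositive of premise 5 (O(sign_backup ⊃ ¬pay_taxes)) is O(pay_taxes ⊃ ¬sign_backup), and O(pay_taxes) is already established, so O(¬sign_backup).
Yet premise 6 states O(sign_backup).
We now have both O(¬sign_backup) and O(sign_backup) — sign_backup is simultaneously obligatory and forbidden, violating the D-axiom.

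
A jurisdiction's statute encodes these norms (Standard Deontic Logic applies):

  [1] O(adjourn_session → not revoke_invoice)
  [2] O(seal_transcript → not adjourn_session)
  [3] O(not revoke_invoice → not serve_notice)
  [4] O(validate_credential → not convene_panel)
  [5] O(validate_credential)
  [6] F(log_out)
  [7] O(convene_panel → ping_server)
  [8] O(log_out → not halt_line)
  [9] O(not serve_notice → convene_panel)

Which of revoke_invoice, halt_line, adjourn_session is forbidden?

Premise 5 gives O(validate_credential).
From O(validate_credential) and premise 4, O(validate_credential → not convene_panel), we obtain O(not convene_panel).
Premise 9, O(not serve_notice → convene_panel), contraposes to O(not convene_panel → serve_notice); with O(not convene_panel) we get O(serve_notice).
Premise 3 is O(not revoke_invoice → not serve_notice); contrapositively O(serve_notice → revoke_invoice). Since O(serve_notice) holds, K gives O(revoke_invoice).
Premise 1 is O(adjourn_session → not revoke_invoice); contrapositively O(revoke_invoice → not adjourn_session). Since O(revoke_invoice) holds, K gives O(not adjourn_session).
So O(not adjourn_session) holds, i.e. adjourn_session is forbidden. None of the other listed options is forbidden under the premises.

adjourn_session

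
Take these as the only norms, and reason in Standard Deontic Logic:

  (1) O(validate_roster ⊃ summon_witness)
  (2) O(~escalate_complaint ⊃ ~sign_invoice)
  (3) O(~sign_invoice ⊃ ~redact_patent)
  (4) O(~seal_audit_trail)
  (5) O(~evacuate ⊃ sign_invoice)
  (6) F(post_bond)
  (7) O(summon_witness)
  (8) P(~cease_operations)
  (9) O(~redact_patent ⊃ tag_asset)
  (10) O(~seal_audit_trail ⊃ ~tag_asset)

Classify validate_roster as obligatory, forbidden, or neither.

Neither

Premise 1 is O(validate_roster ⊃ summon_witness); even if O(summon_witness) held, inferring O(validate_roster) would be affirming the consequent — invalid.
No premise or chain of K-axiom applications forces O(validate_roster), and none forces O(~validate_roster). So validate_roster is neither obligatory nor forbidden under these norms.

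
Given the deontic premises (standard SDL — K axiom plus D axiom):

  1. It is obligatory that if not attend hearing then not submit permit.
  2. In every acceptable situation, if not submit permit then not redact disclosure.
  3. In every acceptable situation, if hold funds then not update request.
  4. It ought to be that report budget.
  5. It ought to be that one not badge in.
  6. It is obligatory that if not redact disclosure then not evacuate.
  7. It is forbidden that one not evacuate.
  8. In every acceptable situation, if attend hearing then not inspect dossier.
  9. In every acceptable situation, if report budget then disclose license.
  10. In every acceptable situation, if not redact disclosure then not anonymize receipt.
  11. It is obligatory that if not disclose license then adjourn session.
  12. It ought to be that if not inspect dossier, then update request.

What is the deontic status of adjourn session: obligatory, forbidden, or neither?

Neither

Premise 11 is O(¬disclose_license → adjourn_session), but O(¬disclose_license) is not derivable from the premises, so it does not yield O(adjourn_session).
No premise or chain of K-axiom applications forces O(adjourn_session), and none forces O(¬adjourn_session). So adjourn_session is neither obligatory nor forbidden under these norms.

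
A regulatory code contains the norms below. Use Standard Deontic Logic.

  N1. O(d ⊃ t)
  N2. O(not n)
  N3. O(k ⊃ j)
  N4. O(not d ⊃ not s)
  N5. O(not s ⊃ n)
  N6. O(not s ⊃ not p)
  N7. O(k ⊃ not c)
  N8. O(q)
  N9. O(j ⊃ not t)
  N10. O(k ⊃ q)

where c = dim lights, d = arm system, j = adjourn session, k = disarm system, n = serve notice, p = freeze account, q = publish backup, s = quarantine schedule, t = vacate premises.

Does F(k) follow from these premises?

Premise 2 states O(not n) outright.
Premise 5, O(not s ⊃ n), contraposes to O(not n ⊃ s); with O(not n) we get O(s).
Premise 4, O(not d ⊃ not s), contraposes to O(s ⊃ d); with O(s) we get O(d).
From O(d) and premise 1, O(d ⊃ t), we obtain O(t).
Premise 9, O(j ⊃ not t), contraposes to O(t ⊃ not j); with O(t) we get O(not j).
The contrapositive of premise 3 (O(k ⊃ j)) is O(not j ⊃ not k), and O(not j) is already established, so O(not k).
Premises 6, 7, 8, 10 do not contribute to this derivation.
So O(not k) holds, i.e. F(k). The claim follows.

Yes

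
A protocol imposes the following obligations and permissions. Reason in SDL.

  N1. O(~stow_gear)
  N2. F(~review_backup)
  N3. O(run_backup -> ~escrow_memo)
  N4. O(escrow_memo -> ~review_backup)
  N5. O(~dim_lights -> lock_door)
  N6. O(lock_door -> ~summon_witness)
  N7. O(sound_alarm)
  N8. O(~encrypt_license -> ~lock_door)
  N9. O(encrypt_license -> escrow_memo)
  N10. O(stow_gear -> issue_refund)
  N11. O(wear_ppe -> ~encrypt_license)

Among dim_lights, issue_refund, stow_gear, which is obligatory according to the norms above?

dim_lights

Premise 2, F(~review_backup), is equivalent to O(review_backup).
Premise 4 is O(escrow_memo -> ~review_backup); contrapositively O(review_backup -> ~escrow_memo). Since O(review_backup) holds, K gives O(~escrow_memo).
The contrapositive of premise 9 (O(encrypt_license -> escrow_memo)) is O(~escrow_memo -> ~encrypt_license), and O(~escrow_memo) is already established, so O(~encrypt_license).
Applying K to premise 8 (O(~encrypt_license -> ~lock_door)) and O(~encrypt_license) yields O(~lock_door).
Premise 5, O(~dim_lights -> lock_door), contraposes to O(~lock_door -> dim_lights); with O(~lock_door) we get O(dim_lights).
So O(dim_lights) holds — dim_lights is obligatory. None of the other listed options is made obligatory by any chain of premises.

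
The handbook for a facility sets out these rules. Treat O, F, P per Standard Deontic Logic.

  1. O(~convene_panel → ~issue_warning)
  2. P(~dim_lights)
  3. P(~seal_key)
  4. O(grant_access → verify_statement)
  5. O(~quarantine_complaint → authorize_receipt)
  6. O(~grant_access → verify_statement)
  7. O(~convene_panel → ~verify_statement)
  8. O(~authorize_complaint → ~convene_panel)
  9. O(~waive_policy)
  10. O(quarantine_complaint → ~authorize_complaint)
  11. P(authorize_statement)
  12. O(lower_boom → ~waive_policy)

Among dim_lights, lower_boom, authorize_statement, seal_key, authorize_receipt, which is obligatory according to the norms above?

authorize_receipt

Premises 4 and 6 cover both cases: O(grant_access → verify_statement) and O(~grant_access → verify_statement). Since grant_access ∨ ~grant_access is a tautology, O(verify_statement) follows.
Premise 7 is O(~convene_panel → ~verify_statement); contrapositively O(verify_statement → convene_panel). Since O(verify_statement) holds, K gives O(convene_panel).
The contrapositive of premise 8 (O(~authorize_complaint → ~convene_panel)) is O(convene_panel → authorize_complaint), and O(convene_panel) is already established, so O(authorize_complaint).
The contrapositive of premise 10 (O(quarantine_complaint → ~authorize_complaint)) is O(authorize_complaint → ~quarantine_complaint), and O(authorize_complaint) is already established, so O(~quarantine_complaint).
Applying K to premise 5 (O(~quarantine_complaint → authorize_receipt)) and O(~quarantine_complaint) yields O(authorize_receipt).
So O(authorize_receipt) holds — authorize_receipt is obligatory. None of the other listed options is made obligatory by any chain of premises.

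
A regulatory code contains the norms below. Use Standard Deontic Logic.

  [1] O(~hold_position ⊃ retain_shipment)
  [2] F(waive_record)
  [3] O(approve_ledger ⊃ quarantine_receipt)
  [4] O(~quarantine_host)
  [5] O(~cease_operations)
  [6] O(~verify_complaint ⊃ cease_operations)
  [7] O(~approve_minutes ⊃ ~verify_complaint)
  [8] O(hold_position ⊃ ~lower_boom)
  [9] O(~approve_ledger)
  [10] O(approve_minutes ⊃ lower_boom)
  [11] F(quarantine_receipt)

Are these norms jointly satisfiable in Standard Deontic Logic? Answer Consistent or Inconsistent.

Premise 3 is O(approve_ledger ⊃ quarantine_receipt), but O(approve_ledger) is not derivable from the premises, so it does not yield O(quarantine_receipt).
So O(quarantine_receipt) is not derivable, and the apparent clash with O(~quarantine_receipt) does not arise.
A world satisfying every obligation exists (e.g. approve_ledger=false, approve_minutes=true, cease_operations=false, hold_position=false, lower_boom=true, quarantine_host=false, quarantine_receipt=false, retain_shipment=true, verify_complaint=true, waive_record=false); no atom is both obligatory and forbidden, so the set is consistent.

Consistent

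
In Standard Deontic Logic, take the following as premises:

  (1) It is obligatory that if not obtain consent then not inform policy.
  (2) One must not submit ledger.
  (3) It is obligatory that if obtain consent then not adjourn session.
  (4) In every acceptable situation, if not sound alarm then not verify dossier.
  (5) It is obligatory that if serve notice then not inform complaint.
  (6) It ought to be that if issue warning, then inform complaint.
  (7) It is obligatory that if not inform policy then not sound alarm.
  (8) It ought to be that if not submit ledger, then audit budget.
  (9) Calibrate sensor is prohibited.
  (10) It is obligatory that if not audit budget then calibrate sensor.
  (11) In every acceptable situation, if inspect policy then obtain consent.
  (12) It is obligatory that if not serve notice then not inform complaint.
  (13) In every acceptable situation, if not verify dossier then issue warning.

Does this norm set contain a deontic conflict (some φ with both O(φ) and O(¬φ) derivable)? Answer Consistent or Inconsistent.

Premise 10 is O(¬audit_budget → calibrate_sensor), but O(¬audit_budget) is not derivable from the premises, so it does not yield O(calibrate_sensor).
So O(calibrate_sensor) is not derivable, and the apparent clash with O(¬calibrate_sensor) does not arise.
A world satisfying every obligation exists (e.g. adjourn_session=false, audit_budget=true, calibrate_sensor=false, inform_complaint=false, inform_policy=true, inspect_policy=false, issue_warning=false, obtain_consent=true, serve_notice=false, sound_alarm=true, submit_ledger=false, verify_dossier=true); no atom is both obligatory and forbidden, so the set is consistent.

Consistent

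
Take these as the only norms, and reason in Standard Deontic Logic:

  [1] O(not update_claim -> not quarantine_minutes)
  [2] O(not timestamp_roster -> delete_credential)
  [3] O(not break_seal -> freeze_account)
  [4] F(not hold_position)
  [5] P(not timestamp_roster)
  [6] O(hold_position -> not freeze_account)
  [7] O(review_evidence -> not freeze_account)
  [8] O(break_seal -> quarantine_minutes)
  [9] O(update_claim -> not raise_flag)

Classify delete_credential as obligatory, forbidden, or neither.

Neither

Premise 2 is O(not timestamp_roster -> delete_credential), but O(not timestamp_roster) is not derivable from the premises (the permission P(not timestamp_roster) asserts only not O(timestamp_roster), not O(not timestamp_roster)), so it does not yield O(delete_credential).
No premise or chain of K-axiom applications forces O(delete_credential), and none forces O(not delete_credential). So delete_credential is neither obligatory nor forbidden under these norms.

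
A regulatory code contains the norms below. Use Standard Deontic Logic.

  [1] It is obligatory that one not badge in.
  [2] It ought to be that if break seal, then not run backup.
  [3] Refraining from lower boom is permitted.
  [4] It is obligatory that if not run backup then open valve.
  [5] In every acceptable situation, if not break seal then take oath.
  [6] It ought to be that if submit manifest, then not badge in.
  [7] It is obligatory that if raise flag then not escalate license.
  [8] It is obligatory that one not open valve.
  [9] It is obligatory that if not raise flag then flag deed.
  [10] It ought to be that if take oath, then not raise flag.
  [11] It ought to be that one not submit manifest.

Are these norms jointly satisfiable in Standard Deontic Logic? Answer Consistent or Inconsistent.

Consistent

Premise 6 is O(submit_manifest → ¬badge_in); even if O(¬badge_in) held, inferring O(submit_manifest) would be affirming the consequent — invalid.
So O(submit_manifest) is not derivable, and the apparent clash with O(¬submit_manifest) does not arise.
A world satisfying every obligation exists (e.g. badge_in=false, break_seal=false, escalate_license=false, flag_deed=true, lower_boom=false, open_valve=false, raise_flag=false, run_backup=true, submit_manifest=false, take_oath=true); no atom is both obligatory and forbidden, so the set is consistent.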